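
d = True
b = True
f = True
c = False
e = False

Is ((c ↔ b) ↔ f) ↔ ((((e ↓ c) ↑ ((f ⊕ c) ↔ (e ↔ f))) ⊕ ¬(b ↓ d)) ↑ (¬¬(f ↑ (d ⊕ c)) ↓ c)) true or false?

c ↔ b = False ↔ True = False
(c ↔ b) ↔ f = False ↔ True = False
e ↓ c = False ↓ False = True
f ⊕ c = True ⊕ False = True
e ↔ f = False ↔ True = False
(f ⊕ c) ↔ (e ↔ f) = True ↔ False = False
(e ↓ c) ↑ ((f ⊕ c) ↔ (e ↔ f)) = True ↑ False = True
b ↓ d = True ↓ True = False
¬(b ↓ d) = ¬False = True
((e ↓ c) ↑ ((f ⊕ c) ↔ (e ↔ f))) ⊕ ¬(b ↓ d) = True ⊕ True = False
d ⊕ c = True ⊕ False = True
f ↑ (d ⊕ c) = True ↑ True = False
¬(f ↑ (d ⊕ c)) = ¬False = True
¬¬(f ↑ (d ⊕ c)) = ¬True = False
¬¬(f ↑ (d ⊕ c)) ↓ c = False ↓ False = True
(((e ↓ c) ↑ ((f ⊕ c) ↔ (e ↔ f))) ⊕ ¬(b ↓ d)) ↑ (¬¬(f ↑ (d ⊕ c)) ↓ c) = False ↑ True = True
((c ↔ b) ↔ f) ↔ ((((e ↓ c) ↑ ((f ⊕ c) ↔ (e ↔ f))) ⊕ ¬(b ↓ d)) ↑ (¬¬(f ↑ (d ⊕ c)) ↓ c)) = False ↔ True = False

False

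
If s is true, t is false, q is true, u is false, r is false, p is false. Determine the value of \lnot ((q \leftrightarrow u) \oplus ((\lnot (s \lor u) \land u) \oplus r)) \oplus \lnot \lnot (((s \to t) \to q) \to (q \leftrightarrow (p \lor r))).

T

q \leftrightarrow u = T \leftrightarrow F = F
s \lor u = T \lor F = T
\lnot (s \lor u) = \lnot T = F
\lnot (s \lor u) \land u = F \land F = F
(\lnot (s \lor u) \land u) \oplus r = F \oplus F = F
(q \leftrightarrow u) \oplus ((\lnot (s \lor u) \land u) \oplus r) = F \oplus F = F
\lnot ((q \leftrightarrow u) \oplus ((\lnot (s \lor u) \land u) \oplus r)) = \lnot F = T
s \to t = T \to F = F
(s \to t) \to q = F \to T = T
p \lor r = F \lor F = F
q \leftrightarrow (p \lor r) = T \leftrightarrow F = F
((s \to t) \to q) \to (q \leftrightarrow (p \lor r)) = T \to F = F
\lnot (((s \to t) \to q) \to (q \leftrightarrow (p \lor r))) = \lnot F = T
\lnot \lnot (((s \to t) \to q) \to (q \leftrightarrow (p \lor r))) = \lnot T = F
\lnot ((q \leftrightarrow u) \oplus ((\lnot (s \lor u) \land u) \oplus r)) \oplus \lnot \lnot (((s \to t) \to q) \to (q \leftrightarrow (p \lor r))) = T \oplus F = T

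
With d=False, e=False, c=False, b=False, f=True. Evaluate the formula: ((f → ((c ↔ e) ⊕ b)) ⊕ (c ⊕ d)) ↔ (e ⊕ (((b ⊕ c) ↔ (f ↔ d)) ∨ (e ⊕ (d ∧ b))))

c ↔ e = False ↔ False = True
(c ↔ e) ⊕ b = True ⊕ False = True
f → ((c ↔ e) ⊕ b) = True → True = True
c ⊕ d = False ⊕ False = False
(f → ((c ↔ e) ⊕ b)) ⊕ (c ⊕ d) = True ⊕ False = True
b ⊕ c = False ⊕ False = False
f ↔ d = True ↔ False = False
(b ⊕ c) ↔ (f ↔ d) = False ↔ False = True
d ∧ b = False ∧ False = False
e ⊕ (d ∧ b) = False ⊕ False = False
((b ⊕ c) ↔ (f ↔ d)) ∨ (e ⊕ (d ∧ b)) = True ∨ False = True
e ⊕ (((b ⊕ c) ↔ (f ↔ d)) ∨ (e ⊕ (d ∧ b))) = False ⊕ True = True
((f → ((c ↔ e) ⊕ b)) ⊕ (c ⊕ d)) ↔ (e ⊕ (((b ⊕ c) ↔ (f ↔ d)) ∨ (e ⊕ (d ∧ b)))) = True ↔ True = True

True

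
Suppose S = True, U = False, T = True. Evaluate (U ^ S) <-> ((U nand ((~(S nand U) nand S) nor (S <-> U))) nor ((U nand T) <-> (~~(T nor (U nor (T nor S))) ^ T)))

U ^ S = False ^ True = True
S nand U = True nand False = True
~(S nand U) = ~True = False
~(S nand U) nand S = False nand True = True
S <-> U = True <-> False = False
(~(S nand U) nand S) nor (S <-> U) = True nor False = False
U nand ((~(S nand U) nand S) nor (S <-> U)) = False nand False = True
U nand T = False nand True = True
T nor S = True nor True = False
U nor (T nor S) = False nor False = True
T nor (U nor (T nor S)) = True nor True = False
~(T nor (U nor (T nor S))) = ~False = True
~~(T nor (U nor (T nor S))) = ~True = False
~~(T nor (U nor (T nor S))) ^ T = False ^ True = True
(U nand T) <-> (~~(T nor (U nor (T nor S))) ^ T) = True <-> True = True
(U nand ((~(S nand U) nand S) nor (S <-> U))) nor ((U nand T) <-> (~~(T nor (U nor (T nor S))) ^ T)) = True nor True = False
(U ^ S) <-> ((U nand ((~(S nand U) nand S) nor (S <-> U))) nor ((U nand T) <-> (~~(T nor (U nor (T nor S))) ^ T))) = True <-> False = False

False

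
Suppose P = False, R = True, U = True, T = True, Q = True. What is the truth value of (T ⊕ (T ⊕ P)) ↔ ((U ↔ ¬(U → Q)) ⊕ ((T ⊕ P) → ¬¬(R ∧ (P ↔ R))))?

True

T ⊕ P = True ⊕ False = True
T ⊕ (T ⊕ P) = True ⊕ True = False
U → Q = True → True = True
¬(U → Q) = ¬True = False
U ↔ ¬(U → Q) = True ↔ False = False
T ⊕ P = True ⊕ False = True
P ↔ R = False ↔ True = False
R ∧ (P ↔ R) = True ∧ False = False
¬(R ∧ (P ↔ R)) = ¬False = True
¬¬(R ∧ (P ↔ R)) = ¬True = False
(T ⊕ P) → ¬¬(R ∧ (P ↔ R)) = True → False = False
(U ↔ ¬(U → Q)) ⊕ ((T ⊕ P) → ¬¬(R ∧ (P ↔ R))) = False ⊕ False = False
(T ⊕ (T ⊕ P)) ↔ ((U ↔ ¬(U → Q)) ⊕ ((T ⊕ P) → ¬¬(R ∧ (P ↔ R)))) = False ↔ False = True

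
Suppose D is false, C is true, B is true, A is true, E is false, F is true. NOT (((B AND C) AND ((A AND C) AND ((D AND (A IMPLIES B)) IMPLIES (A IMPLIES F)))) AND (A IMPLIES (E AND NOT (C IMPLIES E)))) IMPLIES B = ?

true

B AND C = true AND true = true
A AND C = true AND true = true
A IMPLIES B = true IMPLIES true = true
D AND (A IMPLIES B) = false AND true = false
A IMPLIES F = true IMPLIES true = true
(D AND (A IMPLIES B)) IMPLIES (A IMPLIES F) = false IMPLIES true = true
(A AND C) AND ((D AND (A IMPLIES B)) IMPLIES (A IMPLIES F)) = true AND true = true
(B AND C) AND ((A AND C) AND ((D AND (A IMPLIES B)) IMPLIES (A IMPLIES F))) = true AND true = true
C IMPLIES E = true IMPLIES false = false
NOT (C IMPLIES E) = NOT false = true
E AND NOT (C IMPLIES E) = false AND true = false
A IMPLIES (E AND NOT (C IMPLIES E)) = true IMPLIES false = false
((B AND C) AND ((A AND C) AND ((D AND (A IMPLIES B)) IMPLIES (A IMPLIES F)))) AND (A IMPLIES (E AND NOT (C IMPLIES E))) = true AND false = false
NOT (((B AND C) AND ((A AND C) AND ((D AND (A IMPLIES B)) IMPLIES (A IMPLIES F)))) AND (A IMPLIES (E AND NOT (C IMPLIES E)))) = NOT false = true
NOT (((B AND C) AND ((A AND C) AND ((D AND (A IMPLIES B)) IMPLIES (A IMPLIES F)))) AND (A IMPLIES (E AND NOT (C IMPLIES E)))) IMPLIES B = true IMPLIES true = true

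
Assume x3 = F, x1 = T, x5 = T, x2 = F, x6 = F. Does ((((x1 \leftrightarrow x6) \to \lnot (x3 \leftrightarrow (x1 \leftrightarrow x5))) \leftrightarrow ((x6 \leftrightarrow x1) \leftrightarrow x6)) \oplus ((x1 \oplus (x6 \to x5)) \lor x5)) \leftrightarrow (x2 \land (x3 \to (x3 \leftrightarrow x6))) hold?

T

Substituting x3=F, x1=T, x5=T, x2=F, x6=F:
x1 \leftrightarrow x6 = T \leftrightarrow F = F
x1 \leftrightarrow x5 = T \leftrightarrow T = T
x3 \leftrightarrow (x1 \leftrightarrow x5) = F \leftrightarrow T = F
\lnot (x3 \leftrightarrow (x1 \leftrightarrow x5)) = \lnot F = T
(x1 \leftrightarrow x6) \to \lnot (x3 \leftrightarrow (x1 \leftrightarrow x5)) = F \to T = T
x6 \leftrightarrow x1 = F \leftrightarrow T = F
(x6 \leftrightarrow x1) \leftrightarrow x6 = F \leftrightarrow F = T
((x1 \leftrightarrow x6) \to \lnot (x3 \leftrightarrow (x1 \leftrightarrow x5))) \leftrightarrow ((x6 \leftrightarrow x1) \leftrightarrow x6) = T \leftrightarrow T = T
x6 \to x5 = F \to T = T
x1 \oplus (x6 \to x5) = T \oplus T = F
(x1 \oplus (x6 \to x5)) \lor x5 = F \lor T = T
(((x1 \leftrightarrow x6) \to \lnot (x3 \leftrightarrow (x1 \leftrightarrow x5))) \leftrightarrow ((x6 \leftrightarrow x1) \leftrightarrow x6)) \oplus ((x1 \oplus (x6 \to x5)) \lor x5) = T \oplus T = F
x3 \leftrightarrow x6 = F \leftrightarrow F = T
x3 \to (x3 \leftrightarrow x6) = F \to T = T
x2 \land (x3 \to (x3 \leftrightarrow x6)) = F \land T = F
((((x1 \leftrightarrow x6) \to \lnot (x3 \leftrightarrow (x1 \leftrightarrow x5))) \leftrightarrow ((x6 \leftrightarrow x1) \leftrightarrow x6)) \oplus ((x1 \oplus (x6 \to x5)) \lor x5)) \leftrightarrow (x2 \land (x3 \to (x3 \leftrightarrow x6))) = F \leftrightarrow F = T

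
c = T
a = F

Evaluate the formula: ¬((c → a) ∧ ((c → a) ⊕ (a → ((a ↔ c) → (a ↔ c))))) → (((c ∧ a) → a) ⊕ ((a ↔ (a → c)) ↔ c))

Substituting c=T, a=F:
c → a = T → F = F
c → a = T → F = F
a ↔ c = F ↔ T = F
a ↔ c = F ↔ T = F
(a ↔ c) → (a ↔ c) = F → F = T
a → ((a ↔ c) → (a ↔ c)) = F → T = T
(c → a) ⊕ (a → ((a ↔ c) → (a ↔ c))) = F ⊕ T = T
(c → a) ∧ ((c → a) ⊕ (a → ((a ↔ c) → (a ↔ c)))) = F ∧ T = F
¬((c → a) ∧ ((c → a) ⊕ (a → ((a ↔ c) → (a ↔ c))))) = ¬F = T
c ∧ a = T ∧ F = F
(c ∧ a) → a = F → F = T
a → c = F → T = T
a ↔ (a → c) = F ↔ T = F
(a ↔ (a → c)) ↔ c = F ↔ T = F
((c ∧ a) → a) ⊕ ((a ↔ (a → c)) ↔ c) = T ⊕ F = T
¬((c → a) ∧ ((c → a) ⊕ (a → ((a ↔ c) → (a ↔ c))))) → (((c ∧ a) → a) ⊕ ((a ↔ (a → c)) ↔ c)) = T → T = T

T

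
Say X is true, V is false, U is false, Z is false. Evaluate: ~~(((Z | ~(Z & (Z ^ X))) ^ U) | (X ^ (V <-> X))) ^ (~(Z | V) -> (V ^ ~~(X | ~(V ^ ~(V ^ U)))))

F

Z ^ X = F ^ T = T
Z & (Z ^ X) = F & T = F
~(Z & (Z ^ X)) = ~F = T
Z | ~(Z & (Z ^ X)) = F | T = T
(Z | ~(Z & (Z ^ X))) ^ U = T ^ F = T
V <-> X = F <-> T = F
X ^ (V <-> X) = T ^ F = T
((Z | ~(Z & (Z ^ X))) ^ U) | (X ^ (V <-> X)) = T | T = T
~(((Z | ~(Z & (Z ^ X))) ^ U) | (X ^ (V <-> X))) = ~T = F
~~(((Z | ~(Z & (Z ^ X))) ^ U) | (X ^ (V <-> X))) = ~F = T
Z | V = F | F = F
~(Z | V) = ~F = T
V ^ U = F ^ F = F
~(V ^ U) = ~F = T
V ^ ~(V ^ U) = F ^ T = T
~(V ^ ~(V ^ U)) = ~T = F
X | ~(V ^ ~(V ^ U)) = T | F = T
~(X | ~(V ^ ~(V ^ U))) = ~T = F
~~(X | ~(V ^ ~(V ^ U))) = ~F = T
V ^ ~~(X | ~(V ^ ~(V ^ U))) = F ^ T = T
~(Z | V) -> (V ^ ~~(X | ~(V ^ ~(V ^ U)))) = T -> T = T
~~(((Z | ~(Z & (Z ^ X))) ^ U) | (X ^ (V <-> X))) ^ (~(Z | V) -> (V ^ ~~(X | ~(V ^ ~(V ^ U))))) = T ^ T = F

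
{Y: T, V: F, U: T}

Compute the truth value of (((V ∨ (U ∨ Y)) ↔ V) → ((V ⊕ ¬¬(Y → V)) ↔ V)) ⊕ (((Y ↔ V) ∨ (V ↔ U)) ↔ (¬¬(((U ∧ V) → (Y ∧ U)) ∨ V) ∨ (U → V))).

U ∨ Y = T ∨ T = T
V ∨ (U ∨ Y) = F ∨ T = T
(V ∨ (U ∨ Y)) ↔ V = T ↔ F = F
Y → V = T → F = F
¬(Y → V) = ¬F = T
¬¬(Y → V) = ¬T = F
V ⊕ ¬¬(Y → V) = F ⊕ F = F
(V ⊕ ¬¬(Y → V)) ↔ V = F ↔ F = T
((V ∨ (U ∨ Y)) ↔ V) → ((V ⊕ ¬¬(Y → V)) ↔ V) = F → T = T
Y ↔ V = T ↔ F = F
V ↔ U = F ↔ T = F
(Y ↔ V) ∨ (V ↔ U) = F ∨ F = F
U ∧ V = T ∧ F = F
Y ∧ U = T ∧ T = T
(U ∧ V) → (Y ∧ U) = F → T = T
((U ∧ V) → (Y ∧ U)) ∨ V = T ∨ F = T
¬(((U ∧ V) → (Y ∧ U)) ∨ V) = ¬T = F
¬¬(((U ∧ V) → (Y ∧ U)) ∨ V) = ¬F = T
U → V = T → F = F
¬¬(((U ∧ V) → (Y ∧ U)) ∨ V) ∨ (U → V) = T ∨ F = T
((Y ↔ V) ∨ (V ↔ U)) ↔ (¬¬(((U ∧ V) → (Y ∧ U)) ∨ V) ∨ (U → V)) = F ↔ T = F
(((V ∨ (U ∨ Y)) ↔ V) → ((V ⊕ ¬¬(Y → V)) ↔ V)) ⊕ (((Y ↔ V) ∨ (V ↔ U)) ↔ (¬¬(((U ∧ V) → (Y ∧ U)) ∨ V) ∨ (U → V))) = T ⊕ F = T

T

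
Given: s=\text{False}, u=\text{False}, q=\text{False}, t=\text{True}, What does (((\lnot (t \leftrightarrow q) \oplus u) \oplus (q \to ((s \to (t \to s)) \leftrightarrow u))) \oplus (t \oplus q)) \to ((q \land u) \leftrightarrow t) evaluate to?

\text{False}

Substituting s=\text{False}, u=\text{False}, q=\text{False}, t=\text{True}:
t \leftrightarrow q = \text{True} \leftrightarrow \text{False} = \text{False}
\lnot (t \leftrightarrow q) = \lnot \text{False} = \text{True}
\lnot (t \leftrightarrow q) \oplus u = \text{True} \oplus \text{False} = \text{True}
t \to s = \text{True} \to \text{False} = \text{False}
s \to (t \to s) = \text{False} \to \text{False} = \text{True}
(s \to (t \to s)) \leftrightarrow u = \text{True} \leftrightarrow \text{False} = \text{False}
q \to ((s \to (t \to s)) \leftrightarrow u) = \text{False} \to \text{False} = \text{True}
(\lnot (t \leftrightarrow q) \oplus u) \oplus (q \to ((s \to (t \to s)) \leftrightarrow u)) = \text{True} \oplus \text{True} = \text{False}
t \oplus q = \text{True} \oplus \text{False} = \text{True}
((\lnot (t \leftrightarrow q) \oplus u) \oplus (q \to ((s \to (t \to s)) \leftrightarrow u))) \oplus (t \oplus q) = \text{False} \oplus \text{True} = \text{True}
q \land u = \text{False} \land \text{False} = \text{False}
(q \land u) \leftrightarrow t = \text{False} \leftrightarrow \text{True} = \text{False}
(((\lnot (t \leftrightarrow q) \oplus u) \oplus (q \to ((s \to (t \to s)) \leftrightarrow u))) \oplus (t \oplus q)) \to ((q \land u) \leftrightarrow t) = \text{True} \to \text{False} = \text{False}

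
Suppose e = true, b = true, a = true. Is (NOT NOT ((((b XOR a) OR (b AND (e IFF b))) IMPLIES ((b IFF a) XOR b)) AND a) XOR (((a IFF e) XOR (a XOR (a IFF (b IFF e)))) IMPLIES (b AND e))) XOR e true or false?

false

Substituting e=true, b=true, a=true:
b XOR a = true XOR true = false
e IFF b = true IFF true = true
b AND (e IFF b) = true AND true = true
(b XOR a) OR (b AND (e IFF b)) = false OR true = true
b IFF a = true IFF true = true
(b IFF a) XOR b = true XOR true = false
((b XOR a) OR (b AND (e IFF b))) IMPLIES ((b IFF a) XOR b) = true IMPLIES false = false
(((b XOR a) OR (b AND (e IFF b))) IMPLIES ((b IFF a) XOR b)) AND a = false AND true = false
NOT ((((b XOR a) OR (b AND (e IFF b))) IMPLIES ((b IFF a) XOR b)) AND a) = NOT false = true
NOT NOT ((((b XOR a) OR (b AND (e IFF b))) IMPLIES ((b IFF a) XOR b)) AND a) = NOT true = false
a IFF e = true IFF true = true
b IFF e = true IFF true = true
a IFF (b IFF e) = true IFF true = true
a XOR (a IFF (b IFF e)) = true XOR true = false
(a IFF e) XOR (a XOR (a IFF (b IFF e))) = true XOR false = true
b AND e = true AND true = true
((a IFF e) XOR (a XOR (a IFF (b IFF e)))) IMPLIES (b AND e) = true IMPLIES true = true
NOT NOT ((((b XOR a) OR (b AND (e IFF b))) IMPLIES ((b IFF a) XOR b)) AND a) XOR (((a IFF e) XOR (a XOR (a IFF (b IFF e)))) IMPLIES (b AND e)) = false XOR true = true
(NOT NOT ((((b XOR a) OR (b AND (e IFF b))) IMPLIES ((b IFF a) XOR b)) AND a) XOR (((a IFF e) XOR (a XOR (a IFF (b IFF e)))) IMPLIES (b AND e))) XOR e = true XOR true = false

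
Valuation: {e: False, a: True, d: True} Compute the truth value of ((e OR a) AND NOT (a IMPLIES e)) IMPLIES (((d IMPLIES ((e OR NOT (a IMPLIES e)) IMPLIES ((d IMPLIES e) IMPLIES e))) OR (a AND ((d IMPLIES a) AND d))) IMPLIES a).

Substituting e=False, a=True, d=True:
e OR a = False OR True = True
a IMPLIES e = True IMPLIES False = False
NOT (a IMPLIES e) = NOT False = True
(e OR a) AND NOT (a IMPLIES e) = True AND True = True
a IMPLIES e = True IMPLIES False = False
NOT (a IMPLIES e) = NOT False = True
e OR NOT (a IMPLIES e) = False OR True = True
d IMPLIES e = True IMPLIES False = False
(d IMPLIES e) IMPLIES e = False IMPLIES False = True
(e OR NOT (a IMPLIES e)) IMPLIES ((d IMPLIES e) IMPLIES e) = True IMPLIES True = True
d IMPLIES ((e OR NOT (a IMPLIES e)) IMPLIES ((d IMPLIES e) IMPLIES e)) = True IMPLIES True = True
d IMPLIES a = True IMPLIES True = True
(d IMPLIES a) AND d = True AND True = True
a AND ((d IMPLIES a) AND d) = True AND True = True
(d IMPLIES ((e OR NOT (a IMPLIES e)) IMPLIES ((d IMPLIES e) IMPLIES e))) OR (a AND ((d IMPLIES a) AND d)) = True OR True = True
((d IMPLIES ((e OR NOT (a IMPLIES e)) IMPLIES ((d IMPLIES e) IMPLIES e))) OR (a AND ((d IMPLIES a) AND d))) IMPLIES a = True IMPLIES True = True
((e OR a) AND NOT (a IMPLIES e)) IMPLIES (((d IMPLIES ((e OR NOT (a IMPLIES e)) IMPLIES ((d IMPLIES e) IMPLIES e))) OR (a AND ((d IMPLIES a) AND d))) IMPLIES a) = True IMPLIES True = True

True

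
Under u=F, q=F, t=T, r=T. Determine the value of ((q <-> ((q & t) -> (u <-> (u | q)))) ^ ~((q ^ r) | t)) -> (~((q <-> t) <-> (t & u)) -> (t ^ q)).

q & t = F & T = F
u | q = F | F = F
u <-> (u | q) = F <-> F = T
(q & t) -> (u <-> (u | q)) = F -> T = T
q <-> ((q & t) -> (u <-> (u | q))) = F <-> T = F
q ^ r = F ^ T = T
(q ^ r) | t = T | T = T
~((q ^ r) | t) = ~T = F
(q <-> ((q & t) -> (u <-> (u | q)))) ^ ~((q ^ r) | t) = F ^ F = F
q <-> t = F <-> T = F
t & u = T & F = F
(q <-> t) <-> (t & u) = F <-> F = T
~((q <-> t) <-> (t & u)) = ~T = F
t ^ q = T ^ F = T
~((q <-> t) <-> (t & u)) -> (t ^ q) = F -> T = T
((q <-> ((q & t) -> (u <-> (u | q)))) ^ ~((q ^ r) | t)) -> (~((q <-> t) <-> (t & u)) -> (t ^ q)) = F -> T = T

T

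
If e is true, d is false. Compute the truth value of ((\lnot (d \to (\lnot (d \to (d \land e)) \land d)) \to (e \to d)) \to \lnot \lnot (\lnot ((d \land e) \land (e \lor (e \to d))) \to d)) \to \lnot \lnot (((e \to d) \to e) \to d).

\text{True}

d \land e = \text{False} \land \text{True} = \text{False}
d \to (d \land e) = \text{False} \to \text{False} = \text{True}
\lnot (d \to (d \land e)) = \lnot \text{True} = \text{False}
\lnot (d \to (d \land e)) \land d = \text{False} \land \text{False} = \text{False}
d \to (\lnot (d \to (d \land e)) \land d) = \text{False} \to \text{False} = \text{True}
\lnot (d \to (\lnot (d \to (d \land e)) \land d)) = \lnot \text{True} = \text{False}
e \to d = \text{True} \to \text{False} = \text{False}
\lnot (d \to (\lnot (d \to (d \land e)) \land d)) \to (e \to d) = \text{False} \to \text{False} = \text{True}
d \land e = \text{False} \land \text{True} = \text{False}
e \to d = \text{True} \to \text{False} = \text{False}
e \lor (e \to d) = \text{True} \lor \text{False} = \text{True}
(d \land e) \land (e \lor (e \to d)) = \text{False} \land \text{True} = \text{False}
\lnot ((d \land e) \land (e \lor (e \to d))) = \lnot \text{False} = \text{True}
\lnot ((d \land e) \land (e \lor (e \to d))) \to d = \text{True} \to \text{False} = \text{False}
\lnot (\lnot ((d \land e) \land (e \lor (e \to d))) \to d) = \lnot \text{False} = \text{True}
\lnot \lnot (\lnot ((d \land e) \land (e \lor (e \to d))) \to d) = \lnot \text{True} = \text{False}
(\lnot (d \to (\lnot (d \to (d \land e)) \land d)) \to (e \to d)) \to \lnot \lnot (\lnot ((d \land e) \land (e \lor (e \to d))) \to d) = \text{True} \to \text{False} = \text{False}
e \to d = \text{True} \to \text{False} = \text{False}
(e \to d) \to e = \text{False} \to \text{True} = \text{True}
((e \to d) \to e) \to d = \text{True} \to \text{False} = \text{False}
\lnot (((e \to d) \to e) \to d) = \lnot \text{False} = \text{True}
\lnot \lnot (((e \to d) \to e) \to d) = \lnot \text{True} = \text{False}
((\lnot (d \to (\lnot (d \to (d \land e)) \land d)) \to (e \to d)) \to \lnot \lnot (\lnot ((d \land e) \land (e \lor (e \to d))) \to d)) \to \lnot \lnot (((e \to d) \to e) \to d) = \text{False} \to \text{False} = \text{True}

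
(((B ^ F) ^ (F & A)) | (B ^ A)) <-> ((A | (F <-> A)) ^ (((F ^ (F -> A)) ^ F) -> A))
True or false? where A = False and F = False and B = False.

False

B ^ F = False ^ False = False
F & A = False & False = False
(B ^ F) ^ (F & A) = False ^ False = False
B ^ A = False ^ False = False
((B ^ F) ^ (F & A)) | (B ^ A) = False | False = False
F <-> A = False <-> False = True
A | (F <-> A) = False | True = True
F -> A = False -> False = True
F ^ (F -> A) = False ^ True = True
(F ^ (F -> A)) ^ F = True ^ False = True
((F ^ (F -> A)) ^ F) -> A = True -> False = False
(A | (F <-> A)) ^ (((F ^ (F -> A)) ^ F) -> A) = True ^ False = True
(((B ^ F) ^ (F & A)) | (B ^ A)) <-> ((A | (F <-> A)) ^ (((F ^ (F -> A)) ^ F) -> A)) = False <-> True = False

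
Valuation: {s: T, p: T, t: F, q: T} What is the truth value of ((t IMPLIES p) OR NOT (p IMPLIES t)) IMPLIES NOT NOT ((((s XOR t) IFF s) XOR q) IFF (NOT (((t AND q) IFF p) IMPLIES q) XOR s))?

F

t IMPLIES p = F IMPLIES T = T
p IMPLIES t = T IMPLIES F = F
NOT (p IMPLIES t) = NOT F = T
(t IMPLIES p) OR NOT (p IMPLIES t) = T OR T = T
s XOR t = T XOR F = T
(s XOR t) IFF s = T IFF T = T
((s XOR t) IFF s) XOR q = T XOR T = F
t AND q = F AND T = F
(t AND q) IFF p = F IFF T = F
((t AND q) IFF p) IMPLIES q = F IMPLIES T = T
NOT (((t AND q) IFF p) IMPLIES q) = NOT T = F
NOT (((t AND q) IFF p) IMPLIES q) XOR s = F XOR T = T
(((s XOR t) IFF s) XOR q) IFF (NOT (((t AND q) IFF p) IMPLIES q) XOR s) = F IFF T = F
NOT ((((s XOR t) IFF s) XOR q) IFF (NOT (((t AND q) IFF p) IMPLIES q) XOR s)) = NOT F = T
NOT NOT ((((s XOR t) IFF s) XOR q) IFF (NOT (((t AND q) IFF p) IMPLIES q) XOR s)) = NOT T = F
((t IMPLIES p) OR NOT (p IMPLIES t)) IMPLIES NOT NOT ((((s XOR t) IFF s) XOR q) IFF (NOT (((t AND q) IFF p) IMPLIES q) XOR s)) = T IMPLIES F = F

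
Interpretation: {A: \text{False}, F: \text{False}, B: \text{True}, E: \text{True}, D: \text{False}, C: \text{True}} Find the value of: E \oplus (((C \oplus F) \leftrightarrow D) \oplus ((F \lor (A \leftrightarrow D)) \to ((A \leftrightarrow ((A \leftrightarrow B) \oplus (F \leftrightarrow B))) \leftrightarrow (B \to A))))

\text{True}

Substituting A=\text{False}, F=\text{False}, B=\text{True}, E=\text{True}, D=\text{False}, C=\text{True}:
C \oplus F = \text{True} \oplus \text{False} = \text{True}
(C \oplus F) \leftrightarrow D = \text{True} \leftrightarrow \text{False} = \text{False}
A \leftrightarrow D = \text{False} \leftrightarrow \text{False} = \text{True}
F \lor (A \leftrightarrow D) = \text{False} \lor \text{True} = \text{True}
A \leftrightarrow B = \text{False} \leftrightarrow \text{True} = \text{False}
F \leftrightarrow B = \text{False} \leftrightarrow \text{True} = \text{False}
(A \leftrightarrow B) \oplus (F \leftrightarrow B) = \text{False} \oplus \text{False} = \text{False}
A \leftrightarrow ((A \leftrightarrow B) \oplus (F \leftrightarrow B)) = \text{False} \leftrightarrow \text{False} = \text{True}
B \to A = \text{True} \to \text{False} = \text{False}
(A \leftrightarrow ((A \leftrightarrow B) \oplus (F \leftrightarrow B))) \leftrightarrow (B \to A) = \text{True} \leftrightarrow \text{False} = \text{False}
(F \lor (A \leftrightarrow D)) \to ((A \leftrightarrow ((A \leftrightarrow B) \oplus (F \leftrightarrow B))) \leftrightarrow (B \to A)) = \text{True} \to \text{False} = \text{False}
((C \oplus F) \leftrightarrow D) \oplus ((F \lor (A \leftrightarrow D)) \to ((A \leftrightarrow ((A \leftrightarrow B) \oplus (F \leftrightarrow B))) \leftrightarrow (B \to A))) = \text{False} \oplus \text{False} = \text{False}
E \oplus (((C \oplus F) \leftrightarrow D) \oplus ((F \lor (A \leftrightarrow D)) \to ((A \leftrightarrow ((A \leftrightarrow B) \oplus (F \leftrightarrow B))) \leftrightarrow (B \to A)))) = \text{True} \oplus \text{False} = \text{True}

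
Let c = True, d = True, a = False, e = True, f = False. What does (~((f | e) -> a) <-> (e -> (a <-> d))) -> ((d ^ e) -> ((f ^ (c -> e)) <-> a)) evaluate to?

True

f | e = False | True = True
(f | e) -> a = True -> False = False
~((f | e) -> a) = ~False = True
a <-> d = False <-> True = False
e -> (a <-> d) = True -> False = False
~((f | e) -> a) <-> (e -> (a <-> d)) = True <-> False = False
d ^ e = True ^ True = False
c -> e = True -> True = True
f ^ (c -> e) = False ^ True = True
(f ^ (c -> e)) <-> a = True <-> False = False
(d ^ e) -> ((f ^ (c -> e)) <-> a) = False -> False = True
(~((f | e) -> a) <-> (e -> (a <-> d))) -> ((d ^ e) -> ((f ^ (c -> e)) <-> a)) = False -> True = True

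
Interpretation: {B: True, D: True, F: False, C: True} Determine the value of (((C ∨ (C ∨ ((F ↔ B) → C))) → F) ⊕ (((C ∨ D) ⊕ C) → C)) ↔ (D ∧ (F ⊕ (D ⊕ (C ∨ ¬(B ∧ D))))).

False

F ↔ B = False ↔ True = False
(F ↔ B) → C = False → True = True
C ∨ ((F ↔ B) → C) = True ∨ True = True
C ∨ (C ∨ ((F ↔ B) → C)) = True ∨ True = True
(C ∨ (C ∨ ((F ↔ B) → C))) → F = True → False = False
C ∨ D = True ∨ True = True
(C ∨ D) ⊕ C = True ⊕ True = False
((C ∨ D) ⊕ C) → C = False → True = True
((C ∨ (C ∨ ((F ↔ B) → C))) → F) ⊕ (((C ∨ D) ⊕ C) → C) = False ⊕ True = True
B ∧ D = True ∧ True = True
¬(B ∧ D) = ¬True = False
C ∨ ¬(B ∧ D) = True ∨ False = True
D ⊕ (C ∨ ¬(B ∧ D)) = True ⊕ True = False
F ⊕ (D ⊕ (C ∨ ¬(B ∧ D))) = False ⊕ False = False
D ∧ (F ⊕ (D ⊕ (C ∨ ¬(B ∧ D)))) = True ∧ False = False
(((C ∨ (C ∨ ((F ↔ B) → C))) → F) ⊕ (((C ∨ D) ⊕ C) → C)) ↔ (D ∧ (F ⊕ (D ⊕ (C ∨ ¬(B ∧ D))))) = True ↔ False = False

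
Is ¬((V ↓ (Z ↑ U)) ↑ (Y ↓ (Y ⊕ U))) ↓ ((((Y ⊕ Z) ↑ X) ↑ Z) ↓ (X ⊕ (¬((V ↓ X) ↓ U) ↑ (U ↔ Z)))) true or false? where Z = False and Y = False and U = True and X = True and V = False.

Substituting Z=False, Y=False, U=True, X=True, V=False:
Z ↑ U = False ↑ True = True
V ↓ (Z ↑ U) = False ↓ True = False
Y ⊕ U = False ⊕ True = True
Y ↓ (Y ⊕ U) = False ↓ True = False
(V ↓ (Z ↑ U)) ↑ (Y ↓ (Y ⊕ U)) = False ↑ False = True
¬((V ↓ (Z ↑ U)) ↑ (Y ↓ (Y ⊕ U))) = ¬True = False
Y ⊕ Z = False ⊕ False = False
(Y ⊕ Z) ↑ X = False ↑ True = True
((Y ⊕ Z) ↑ X) ↑ Z = True ↑ False = True
V ↓ X = False ↓ True = False
(V ↓ X) ↓ U = False ↓ True = False
¬((V ↓ X) ↓ U) = ¬False = True
U ↔ Z = True ↔ False = False
¬((V ↓ X) ↓ U) ↑ (U ↔ Z) = True ↑ False = True
X ⊕ (¬((V ↓ X) ↓ U) ↑ (U ↔ Z)) = True ⊕ True = False
(((Y ⊕ Z) ↑ X) ↑ Z) ↓ (X ⊕ (¬((V ↓ X) ↓ U) ↑ (U ↔ Z))) = True ↓ False = False
¬((V ↓ (Z ↑ U)) ↑ (Y ↓ (Y ⊕ U))) ↓ ((((Y ⊕ Z) ↑ X) ↑ Z) ↓ (X ⊕ (¬((V ↓ X) ↓ U) ↑ (U ↔ Z)))) = False ↓ False = True

True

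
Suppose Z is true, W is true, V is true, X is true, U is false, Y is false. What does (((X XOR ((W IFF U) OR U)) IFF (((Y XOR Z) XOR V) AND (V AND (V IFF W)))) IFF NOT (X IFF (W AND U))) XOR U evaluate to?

Substituting Z=True, W=True, V=True, X=True, U=False, Y=False:
W IFF U = True IFF False = False
(W IFF U) OR U = False OR False = False
X XOR ((W IFF U) OR U) = True XOR False = True
Y XOR Z = False XOR True = True
(Y XOR Z) XOR V = True XOR True = False
V IFF W = True IFF True = True
V AND (V IFF W) = True AND True = True
((Y XOR Z) XOR V) AND (V AND (V IFF W)) = False AND True = False
(X XOR ((W IFF U) OR U)) IFF (((Y XOR Z) XOR V) AND (V AND (V IFF W))) = True IFF False = False
W AND U = True AND False = False
X IFF (W AND U) = True IFF False = False
NOT (X IFF (W AND U)) = NOT False = True
((X XOR ((W IFF U) OR U)) IFF (((Y XOR Z) XOR V) AND (V AND (V IFF W)))) IFF NOT (X IFF (W AND U)) = False IFF True = False
(((X XOR ((W IFF U) OR U)) IFF (((Y XOR Z) XOR V) AND (V AND (V IFF W)))) IFF NOT (X IFF (W AND U))) XOR U = False XOR False = False

False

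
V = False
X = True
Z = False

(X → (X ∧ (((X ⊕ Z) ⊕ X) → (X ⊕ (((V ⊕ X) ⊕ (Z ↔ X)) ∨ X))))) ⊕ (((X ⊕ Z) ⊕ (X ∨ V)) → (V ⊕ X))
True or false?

Substituting V=False, X=True, Z=False:
X ⊕ Z = True ⊕ False = True
(X ⊕ Z) ⊕ X = True ⊕ True = False
V ⊕ X = False ⊕ True = True
Z ↔ X = False ↔ True = False
(V ⊕ X) ⊕ (Z ↔ X) = True ⊕ False = True
((V ⊕ X) ⊕ (Z ↔ X)) ∨ X = True ∨ True = True
X ⊕ (((V ⊕ X) ⊕ (Z ↔ X)) ∨ X) = True ⊕ True = False
((X ⊕ Z) ⊕ X) → (X ⊕ (((V ⊕ X) ⊕ (Z ↔ X)) ∨ X)) = False → False = True
X ∧ (((X ⊕ Z) ⊕ X) → (X ⊕ (((V ⊕ X) ⊕ (Z ↔ X)) ∨ X))) = True ∧ True = True
X → (X ∧ (((X ⊕ Z) ⊕ X) → (X ⊕ (((V ⊕ X) ⊕ (Z ↔ X)) ∨ X)))) = True → True = True
X ⊕ Z = True ⊕ False = True
X ∨ V = True ∨ False = True
(X ⊕ Z) ⊕ (X ∨ V) = True ⊕ True = False
V ⊕ X = False ⊕ True = True
((X ⊕ Z) ⊕ (X ∨ V)) → (V ⊕ X) = False → True = True
(X → (X ∧ (((X ⊕ Z) ⊕ X) → (X ⊕ (((V ⊕ X) ⊕ (Z ↔ X)) ∨ X))))) ⊕ (((X ⊕ Z) ⊕ (X ∨ V)) → (V ⊕ X)) = True ⊕ True = False

False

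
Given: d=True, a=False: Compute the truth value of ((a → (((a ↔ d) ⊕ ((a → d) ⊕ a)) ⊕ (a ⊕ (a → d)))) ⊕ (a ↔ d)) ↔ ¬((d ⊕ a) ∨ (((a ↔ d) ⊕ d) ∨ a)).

False

Substituting d=True, a=False:
a ↔ d = False ↔ True = False
a → d = False → True = True
(a → d) ⊕ a = True ⊕ False = True
(a ↔ d) ⊕ ((a → d) ⊕ a) = False ⊕ True = True
a → d = False → True = True
a ⊕ (a → d) = False ⊕ True = True
((a ↔ d) ⊕ ((a → d) ⊕ a)) ⊕ (a ⊕ (a → d)) = True ⊕ True = False
a → (((a ↔ d) ⊕ ((a → d) ⊕ a)) ⊕ (a ⊕ (a → d))) = False → False = True
a ↔ d = False ↔ True = False
(a → (((a ↔ d) ⊕ ((a → d) ⊕ a)) ⊕ (a ⊕ (a → d)))) ⊕ (a ↔ d) = True ⊕ False = True
d ⊕ a = True ⊕ False = True
a ↔ d = False ↔ True = False
(a ↔ d) ⊕ d = False ⊕ True = True
((a ↔ d) ⊕ d) ∨ a = True ∨ False = True
(d ⊕ a) ∨ (((a ↔ d) ⊕ d) ∨ a) = True ∨ True = True
¬((d ⊕ a) ∨ (((a ↔ d) ⊕ d) ∨ a)) = ¬True = False
((a → (((a ↔ d) ⊕ ((a → d) ⊕ a)) ⊕ (a ⊕ (a → d)))) ⊕ (a ↔ d)) ↔ ¬((d ⊕ a) ∨ (((a ↔ d) ⊕ d) ∨ a)) = True ↔ False = False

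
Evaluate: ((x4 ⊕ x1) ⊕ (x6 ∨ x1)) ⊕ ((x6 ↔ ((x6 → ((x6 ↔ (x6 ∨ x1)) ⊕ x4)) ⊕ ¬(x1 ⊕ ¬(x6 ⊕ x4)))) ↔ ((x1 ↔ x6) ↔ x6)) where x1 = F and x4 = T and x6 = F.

T

Substituting x1=F, x4=T, x6=F:
x4 ⊕ x1 = T ⊕ F = T
x6 ∨ x1 = F ∨ F = F
(x4 ⊕ x1) ⊕ (x6 ∨ x1) = T ⊕ F = T
x6 ∨ x1 = F ∨ F = F
x6 ↔ (x6 ∨ x1) = F ↔ F = T
(x6 ↔ (x6 ∨ x1)) ⊕ x4 = T ⊕ T = F
x6 → ((x6 ↔ (x6 ∨ x1)) ⊕ x4) = F → F = T
x6 ⊕ x4 = F ⊕ T = T
¬(x6 ⊕ x4) = ¬T = F
x1 ⊕ ¬(x6 ⊕ x4) = F ⊕ F = F
¬(x1 ⊕ ¬(x6 ⊕ x4)) = ¬F = T
(x6 → ((x6 ↔ (x6 ∨ x1)) ⊕ x4)) ⊕ ¬(x1 ⊕ ¬(x6 ⊕ x4)) = T ⊕ T = F
x6 ↔ ((x6 → ((x6 ↔ (x6 ∨ x1)) ⊕ x4)) ⊕ ¬(x1 ⊕ ¬(x6 ⊕ x4))) = F ↔ F = T
x1 ↔ x6 = F ↔ F = T
(x1 ↔ x6) ↔ x6 = T ↔ F = F
(x6 ↔ ((x6 → ((x6 ↔ (x6 ∨ x1)) ⊕ x4)) ⊕ ¬(x1 ⊕ ¬(x6 ⊕ x4)))) ↔ ((x1 ↔ x6) ↔ x6) = T ↔ F = F
((x4 ⊕ x1) ⊕ (x6 ∨ x1)) ⊕ ((x6 ↔ ((x6 → ((x6 ↔ (x6 ∨ x1)) ⊕ x4)) ⊕ ¬(x1 ⊕ ¬(x6 ⊕ x4)))) ↔ ((x1 ↔ x6) ↔ x6)) = T ⊕ F = T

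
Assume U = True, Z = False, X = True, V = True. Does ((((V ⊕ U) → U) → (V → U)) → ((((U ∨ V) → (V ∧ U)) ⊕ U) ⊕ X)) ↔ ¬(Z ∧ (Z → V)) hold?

V ⊕ U = True ⊕ True = False
(V ⊕ U) → U = False → True = True
V → U = True → True = True
((V ⊕ U) → U) → (V → U) = True → True = True
U ∨ V = True ∨ True = True
V ∧ U = True ∧ True = True
(U ∨ V) → (V ∧ U) = True → True = True
((U ∨ V) → (V ∧ U)) ⊕ U = True ⊕ True = False
(((U ∨ V) → (V ∧ U)) ⊕ U) ⊕ X = False ⊕ True = True
(((V ⊕ U) → U) → (V → U)) → ((((U ∨ V) → (V ∧ U)) ⊕ U) ⊕ X) = True → True = True
Z → V = False → True = True
Z ∧ (Z → V) = False ∧ True = False
¬(Z ∧ (Z → V)) = ¬False = True
((((V ⊕ U) → U) → (V → U)) → ((((U ∨ V) → (V ∧ U)) ⊕ U) ⊕ X)) ↔ ¬(Z ∧ (Z → V)) = True ↔ True = True

True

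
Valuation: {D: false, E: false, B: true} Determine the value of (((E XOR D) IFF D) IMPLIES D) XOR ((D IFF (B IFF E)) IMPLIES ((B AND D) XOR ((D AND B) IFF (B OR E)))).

E XOR D = false XOR false = false
(E XOR D) IFF D = false IFF false = true
((E XOR D) IFF D) IMPLIES D = true IMPLIES false = false
B IFF E = true IFF false = false
D IFF (B IFF E) = false IFF false = true
B AND D = true AND false = false
D AND B = false AND true = false
B OR E = true OR false = true
(D AND B) IFF (B OR E) = false IFF true = false
(B AND D) XOR ((D AND B) IFF (B OR E)) = false XOR false = false
(D IFF (B IFF E)) IMPLIES ((B AND D) XOR ((D AND B) IFF (B OR E))) = true IMPLIES false = false
(((E XOR D) IFF D) IMPLIES D) XOR ((D IFF (B IFF E)) IMPLIES ((B AND D) XOR ((D AND B) IFF (B OR E)))) = false XOR false = false

false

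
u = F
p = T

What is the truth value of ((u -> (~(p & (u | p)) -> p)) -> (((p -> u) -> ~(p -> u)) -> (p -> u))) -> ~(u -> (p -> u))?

Substituting u=F, p=T:
u | p = F | T = T
p & (u | p) = T & T = T
~(p & (u | p)) = ~T = F
~(p & (u | p)) -> p = F -> T = T
u -> (~(p & (u | p)) -> p) = F -> T = T
p -> u = T -> F = F
p -> u = T -> F = F
~(p -> u) = ~F = T
(p -> u) -> ~(p -> u) = F -> T = T
p -> u = T -> F = F
((p -> u) -> ~(p -> u)) -> (p -> u) = T -> F = F
(u -> (~(p & (u | p)) -> p)) -> (((p -> u) -> ~(p -> u)) -> (p -> u)) = T -> F = F
p -> u = T -> F = F
u -> (p -> u) = F -> F = T
~(u -> (p -> u)) = ~T = F
((u -> (~(p & (u | p)) -> p)) -> (((p -> u) -> ~(p -> u)) -> (p -> u))) -> ~(u -> (p -> u)) = F -> F = T

T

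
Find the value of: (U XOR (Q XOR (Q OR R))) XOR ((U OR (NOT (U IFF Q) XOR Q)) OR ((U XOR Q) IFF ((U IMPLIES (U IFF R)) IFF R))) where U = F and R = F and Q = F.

T

Q OR R = F OR F = F
Q XOR (Q OR R) = F XOR F = F
U XOR (Q XOR (Q OR R)) = F XOR F = F
U IFF Q = F IFF F = T
NOT (U IFF Q) = NOT T = F
NOT (U IFF Q) XOR Q = F XOR F = F
U OR (NOT (U IFF Q) XOR Q) = F OR F = F
U XOR Q = F XOR F = F
U IFF R = F IFF F = T
U IMPLIES (U IFF R) = F IMPLIES T = T
(U IMPLIES (U IFF R)) IFF R = T IFF F = F
(U XOR Q) IFF ((U IMPLIES (U IFF R)) IFF R) = F IFF F = T
(U OR (NOT (U IFF Q) XOR Q)) OR ((U XOR Q) IFF ((U IMPLIES (U IFF R)) IFF R)) = F OR T = T
(U XOR (Q XOR (Q OR R))) XOR ((U OR (NOT (U IFF Q) XOR Q)) OR ((U XOR Q) IFF ((U IMPLIES (U IFF R)) IFF R))) = F XOR T = T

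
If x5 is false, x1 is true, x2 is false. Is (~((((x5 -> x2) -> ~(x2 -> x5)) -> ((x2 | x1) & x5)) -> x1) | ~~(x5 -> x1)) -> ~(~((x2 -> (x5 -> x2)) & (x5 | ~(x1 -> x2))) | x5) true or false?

True

x5 -> x2 = False -> False = True
x2 -> x5 = False -> False = True
~(x2 -> x5) = ~True = False
(x5 -> x2) -> ~(x2 -> x5) = True -> False = False
x2 | x1 = False | True = True
(x2 | x1) & x5 = True & False = False
((x5 -> x2) -> ~(x2 -> x5)) -> ((x2 | x1) & x5) = False -> False = True
(((x5 -> x2) -> ~(x2 -> x5)) -> ((x2 | x1) & x5)) -> x1 = True -> True = True
~((((x5 -> x2) -> ~(x2 -> x5)) -> ((x2 | x1) & x5)) -> x1) = ~True = False
x5 -> x1 = False -> True = True
~(x5 -> x1) = ~True = False
~~(x5 -> x1) = ~False = True
~((((x5 -> x2) -> ~(x2 -> x5)) -> ((x2 | x1) & x5)) -> x1) | ~~(x5 -> x1) = False | True = True
x5 -> x2 = False -> False = True
x2 -> (x5 -> x2) = False -> True = True
x1 -> x2 = True -> False = False
~(x1 -> x2) = ~False = True
x5 | ~(x1 -> x2) = False | True = True
(x2 -> (x5 -> x2)) & (x5 | ~(x1 -> x2)) = True & True = True
~((x2 -> (x5 -> x2)) & (x5 | ~(x1 -> x2))) = ~True = False
~((x2 -> (x5 -> x2)) & (x5 | ~(x1 -> x2))) | x5 = False | False = False
~(~((x2 -> (x5 -> x2)) & (x5 | ~(x1 -> x2))) | x5) = ~False = True
(~((((x5 -> x2) -> ~(x2 -> x5)) -> ((x2 | x1) & x5)) -> x1) | ~~(x5 -> x1)) -> ~(~((x2 -> (x5 -> x2)) & (x5 | ~(x1 -> x2))) | x5) = True -> True = True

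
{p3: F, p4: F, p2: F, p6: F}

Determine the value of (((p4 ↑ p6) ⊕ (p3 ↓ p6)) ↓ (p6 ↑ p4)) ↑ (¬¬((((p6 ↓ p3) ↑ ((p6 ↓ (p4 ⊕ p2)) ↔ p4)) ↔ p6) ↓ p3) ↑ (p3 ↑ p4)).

T

Substituting p3=F, p4=F, p2=F, p6=F:
p4 ↑ p6 = F ↑ F = T
p3 ↓ p6 = F ↓ F = T
(p4 ↑ p6) ⊕ (p3 ↓ p6) = T ⊕ T = F
p6 ↑ p4 = F ↑ F = T
((p4 ↑ p6) ⊕ (p3 ↓ p6)) ↓ (p6 ↑ p4) = F ↓ T = F
p6 ↓ p3 = F ↓ F = T
p4 ⊕ p2 = F ⊕ F = F
p6 ↓ (p4 ⊕ p2) = F ↓ F = T
(p6 ↓ (p4 ⊕ p2)) ↔ p4 = T ↔ F = F
(p6 ↓ p3) ↑ ((p6 ↓ (p4 ⊕ p2)) ↔ p4) = T ↑ F = T
((p6 ↓ p3) ↑ ((p6 ↓ (p4 ⊕ p2)) ↔ p4)) ↔ p6 = T ↔ F = F
(((p6 ↓ p3) ↑ ((p6 ↓ (p4 ⊕ p2)) ↔ p4)) ↔ p6) ↓ p3 = F ↓ F = T
¬((((p6 ↓ p3) ↑ ((p6 ↓ (p4 ⊕ p2)) ↔ p4)) ↔ p6) ↓ p3) = ¬T = F
¬¬((((p6 ↓ p3) ↑ ((p6 ↓ (p4 ⊕ p2)) ↔ p4)) ↔ p6) ↓ p3) = ¬F = T
p3 ↑ p4 = F ↑ F = T
¬¬((((p6 ↓ p3) ↑ ((p6 ↓ (p4 ⊕ p2)) ↔ p4)) ↔ p6) ↓ p3) ↑ (p3 ↑ p4) = T ↑ T = F
(((p4 ↑ p6) ⊕ (p3 ↓ p6)) ↓ (p6 ↑ p4)) ↑ (¬¬((((p6 ↓ p3) ↑ ((p6 ↓ (p4 ⊕ p2)) ↔ p4)) ↔ p6) ↓ p3) ↑ (p3 ↑ p4)) = F ↑ F = T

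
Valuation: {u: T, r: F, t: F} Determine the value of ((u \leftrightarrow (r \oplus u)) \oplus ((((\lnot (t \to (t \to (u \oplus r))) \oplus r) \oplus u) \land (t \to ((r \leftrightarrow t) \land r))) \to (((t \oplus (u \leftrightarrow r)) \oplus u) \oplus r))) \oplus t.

F

r \oplus u = F \oplus T = T
u \leftrightarrow (r \oplus u) = T \leftrightarrow T = T
u \oplus r = T \oplus F = T
t \to (u \oplus r) = F \to T = T
t \to (t \to (u \oplus r)) = F \to T = T
\lnot (t \to (t \to (u \oplus r))) = \lnot T = F
\lnot (t \to (t \to (u \oplus r))) \oplus r = F \oplus F = F
(\lnot (t \to (t \to (u \oplus r))) \oplus r) \oplus u = F \oplus T = T
r \leftrightarrow t = F \leftrightarrow F = T
(r \leftrightarrow t) \land r = T \land F = F
t \to ((r \leftrightarrow t) \land r) = F \to F = T
((\lnot (t \to (t \to (u \oplus r))) \oplus r) \oplus u) \land (t \to ((r \leftrightarrow t) \land r)) = T \land T = T
u \leftrightarrow r = T \leftrightarrow F = F
t \oplus (u \leftrightarrow r) = F \oplus F = F
(t \oplus (u \leftrightarrow r)) \oplus u = F \oplus T = T
((t \oplus (u \leftrightarrow r)) \oplus u) \oplus r = T \oplus F = T
(((\lnot (t \to (t \to (u \oplus r))) \oplus r) \oplus u) \land (t \to ((r \leftrightarrow t) \land r))) \to (((t \oplus (u \leftrightarrow r)) \oplus u) \oplus r) = T \to T = T
(u \leftrightarrow (r \oplus u)) \oplus ((((\lnot (t \to (t \to (u \oplus r))) \oplus r) \oplus u) \land (t \to ((r \leftrightarrow t) \land r))) \to (((t \oplus (u \leftrightarrow r)) \oplus u) \oplus r)) = T \oplus T = F
((u \leftrightarrow (r \oplus u)) \oplus ((((\lnot (t \to (t \to (u \oplus r))) \oplus r) \oplus u) \land (t \to ((r \leftrightarrow t) \land r))) \to (((t \oplus (u \leftrightarrow r)) \oplus u) \oplus r))) \oplus t = F \oplus F = F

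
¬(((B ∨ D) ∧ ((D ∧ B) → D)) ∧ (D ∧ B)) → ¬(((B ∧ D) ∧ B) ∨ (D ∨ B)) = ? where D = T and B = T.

B ∨ D = T ∨ T = T
D ∧ B = T ∧ T = T
(D ∧ B) → D = T → T = T
(B ∨ D) ∧ ((D ∧ B) → D) = T ∧ T = T
D ∧ B = T ∧ T = T
((B ∨ D) ∧ ((D ∧ B) → D)) ∧ (D ∧ B) = T ∧ T = T
¬(((B ∨ D) ∧ ((D ∧ B) → D)) ∧ (D ∧ B)) = ¬T = F
B ∧ D = T ∧ T = T
(B ∧ D) ∧ B = T ∧ T = T
D ∨ B = T ∨ T = T
((B ∧ D) ∧ B) ∨ (D ∨ B) = T ∨ T = T
¬(((B ∧ D) ∧ B) ∨ (D ∨ B)) = ¬T = F
¬(((B ∨ D) ∧ ((D ∧ B) → D)) ∧ (D ∧ B)) → ¬(((B ∧ D) ∧ B) ∨ (D ∨ B)) = F → F = T

T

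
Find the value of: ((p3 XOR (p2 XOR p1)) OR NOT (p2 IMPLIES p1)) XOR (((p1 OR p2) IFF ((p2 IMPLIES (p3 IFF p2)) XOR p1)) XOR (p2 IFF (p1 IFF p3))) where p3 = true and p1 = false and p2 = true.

false

p2 XOR p1 = true XOR false = true
p3 XOR (p2 XOR p1) = true XOR true = false
p2 IMPLIES p1 = true IMPLIES false = false
NOT (p2 IMPLIES p1) = NOT false = true
(p3 XOR (p2 XOR p1)) OR NOT (p2 IMPLIES p1) = false OR true = true
p1 OR p2 = false OR true = true
p3 IFF p2 = true IFF true = true
p2 IMPLIES (p3 IFF p2) = true IMPLIES true = true
(p2 IMPLIES (p3 IFF p2)) XOR p1 = true XOR false = true
(p1 OR p2) IFF ((p2 IMPLIES (p3 IFF p2)) XOR p1) = true IFF true = true
p1 IFF p3 = false IFF true = false
p2 IFF (p1 IFF p3) = true IFF false = false
((p1 OR p2) IFF ((p2 IMPLIES (p3 IFF p2)) XOR p1)) XOR (p2 IFF (p1 IFF p3)) = true XOR false = true
((p3 XOR (p2 XOR p1)) OR NOT (p2 IMPLIES p1)) XOR (((p1 OR p2) IFF ((p2 IMPLIES (p3 IFF p2)) XOR p1)) XOR (p2 IFF (p1 IFF p3))) = true XOR true = false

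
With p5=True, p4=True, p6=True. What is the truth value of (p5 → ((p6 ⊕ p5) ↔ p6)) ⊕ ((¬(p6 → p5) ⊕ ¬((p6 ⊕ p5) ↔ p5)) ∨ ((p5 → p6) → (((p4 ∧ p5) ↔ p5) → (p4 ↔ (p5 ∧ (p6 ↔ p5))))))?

True

p6 ⊕ p5 = True ⊕ True = False
(p6 ⊕ p5) ↔ p6 = False ↔ True = False
p5 → ((p6 ⊕ p5) ↔ p6) = True → False = False
p6 → p5 = True → True = True
¬(p6 → p5) = ¬True = False
p6 ⊕ p5 = True ⊕ True = False
(p6 ⊕ p5) ↔ p5 = False ↔ True = False
¬((p6 ⊕ p5) ↔ p5) = ¬False = True
¬(p6 → p5) ⊕ ¬((p6 ⊕ p5) ↔ p5) = False ⊕ True = True
p5 → p6 = True → True = True
p4 ∧ p5 = True ∧ True = True
(p4 ∧ p5) ↔ p5 = True ↔ True = True
p6 ↔ p5 = True ↔ True = True
p5 ∧ (p6 ↔ p5) = True ∧ True = True
p4 ↔ (p5 ∧ (p6 ↔ p5)) = True ↔ True = True
((p4 ∧ p5) ↔ p5) → (p4 ↔ (p5 ∧ (p6 ↔ p5))) = True → True = True
(p5 → p6) → (((p4 ∧ p5) ↔ p5) → (p4 ↔ (p5 ∧ (p6 ↔ p5)))) = True → True = True
(¬(p6 → p5) ⊕ ¬((p6 ⊕ p5) ↔ p5)) ∨ ((p5 → p6) → (((p4 ∧ p5) ↔ p5) → (p4 ↔ (p5 ∧ (p6 ↔ p5))))) = True ∨ True = True
(p5 → ((p6 ⊕ p5) ↔ p6)) ⊕ ((¬(p6 → p5) ⊕ ¬((p6 ⊕ p5) ↔ p5)) ∨ ((p5 → p6) → (((p4 ∧ p5) ↔ p5) → (p4 ↔ (p5 ∧ (p6 ↔ p5)))))) = False ⊕ True = True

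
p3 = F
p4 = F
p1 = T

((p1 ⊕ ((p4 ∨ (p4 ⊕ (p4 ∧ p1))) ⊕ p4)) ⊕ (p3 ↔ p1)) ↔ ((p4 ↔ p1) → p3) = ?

T

p4 ∧ p1 = F ∧ T = F
p4 ⊕ (p4 ∧ p1) = F ⊕ F = F
p4 ∨ (p4 ⊕ (p4 ∧ p1)) = F ∨ F = F
(p4 ∨ (p4 ⊕ (p4 ∧ p1))) ⊕ p4 = F ⊕ F = F
p1 ⊕ ((p4 ∨ (p4 ⊕ (p4 ∧ p1))) ⊕ p4) = T ⊕ F = T
p3 ↔ p1 = F ↔ T = F
(p1 ⊕ ((p4 ∨ (p4 ⊕ (p4 ∧ p1))) ⊕ p4)) ⊕ (p3 ↔ p1) = T ⊕ F = T
p4 ↔ p1 = F ↔ T = F
(p4 ↔ p1) → p3 = F → F = T
((p1 ⊕ ((p4 ∨ (p4 ⊕ (p4 ∧ p1))) ⊕ p4)) ⊕ (p3 ↔ p1)) ↔ ((p4 ↔ p1) → p3) = T ↔ T = T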